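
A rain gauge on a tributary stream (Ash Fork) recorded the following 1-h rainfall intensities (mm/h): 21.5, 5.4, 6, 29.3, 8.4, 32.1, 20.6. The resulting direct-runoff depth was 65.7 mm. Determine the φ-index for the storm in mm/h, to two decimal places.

φ ≈ 9.45 mm/h

Only the 4 blocks with intensity above φ contribute runoff: 21.5, 29.3, 32.1, 20.6 mm/h.
Σ(I−φ)·Δt = d  ⇒  (21.5+29.3+32.1+20.6 − 4φ)·1 = 65.7
φ = (103.5 − 65.7/1) / 4 = 9.45 mm/h.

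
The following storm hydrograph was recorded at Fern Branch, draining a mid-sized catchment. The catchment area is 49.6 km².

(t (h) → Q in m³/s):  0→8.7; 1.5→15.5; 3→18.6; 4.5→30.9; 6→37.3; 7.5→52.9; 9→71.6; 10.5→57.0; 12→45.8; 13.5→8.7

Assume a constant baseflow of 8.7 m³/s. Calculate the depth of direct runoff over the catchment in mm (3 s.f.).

Direct runoff: 0.0, 6.8, 9.9, 22.2, 28.6, 44.2, 62.9, 48.3, 37.1, 0.0 m³/s; ΣQ_DR = 260.0 m³/s.
V = ΣQ_DR · Δt = 260.0 × 5400 s = 1.404 × 10^6 m³.
Over A = 49.6 km², depth = V / A = 28.3 mm.

d ≈ 28.3 mm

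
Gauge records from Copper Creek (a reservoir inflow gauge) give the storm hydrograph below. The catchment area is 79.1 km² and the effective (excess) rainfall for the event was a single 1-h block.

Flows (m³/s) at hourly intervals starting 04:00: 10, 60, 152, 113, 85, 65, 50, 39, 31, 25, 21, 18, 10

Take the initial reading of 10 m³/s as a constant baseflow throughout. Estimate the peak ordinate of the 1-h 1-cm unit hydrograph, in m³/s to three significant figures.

Direct runoff: 0.0, 50.0, 142.0, 103.0, 75.0, 55.0, 40.0, 29.0, 21.0, 15.0, 11.0, 8.0, 0.0 m³/s; ΣQ_DR = 549.0 m³/s, peak = 142.0 m³/s.
Runoff depth d = ΣQ_DR·Δt / A = 549.0 × 3600 / (79.1 km²) = 24.99 mm.
The 1-cm UH is the DRH scaled by (10 mm)/d, so U_p = 142.0 × 10/24.99 = 56.8 m³/s.

U_p ≈ 56.8 m³/s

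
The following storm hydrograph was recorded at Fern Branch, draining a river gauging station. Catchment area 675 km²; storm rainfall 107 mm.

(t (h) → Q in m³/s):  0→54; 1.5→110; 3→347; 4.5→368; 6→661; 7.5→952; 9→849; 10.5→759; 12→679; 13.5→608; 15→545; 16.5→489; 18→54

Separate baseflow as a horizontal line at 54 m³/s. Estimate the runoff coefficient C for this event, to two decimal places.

ΣQ_DR = 5773 m³/s; V = ΣQ_DR·Δt = 3.117 × 10^7 m³.
Runoff depth d = V / A = 46.18 mm.
C = d / P = 46.18 / 107 = 0.43.

C ≈ 0.43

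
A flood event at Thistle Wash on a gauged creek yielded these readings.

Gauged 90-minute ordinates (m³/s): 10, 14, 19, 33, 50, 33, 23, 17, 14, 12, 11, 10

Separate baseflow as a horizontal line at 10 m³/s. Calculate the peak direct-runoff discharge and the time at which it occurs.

Subtracting baseflow gives direct-runoff ordinates: 0.0, 4.0, 9.0, 23.0, 40.0, 23.0, 13.0, 7.0, 4.0, 2.0, 1.0, 0.0 m³/s.
The maximum is 40.0 m³/s, occurring at the reading for t = 6 h.

Q_p = 40.0 m³/s at t = 6 h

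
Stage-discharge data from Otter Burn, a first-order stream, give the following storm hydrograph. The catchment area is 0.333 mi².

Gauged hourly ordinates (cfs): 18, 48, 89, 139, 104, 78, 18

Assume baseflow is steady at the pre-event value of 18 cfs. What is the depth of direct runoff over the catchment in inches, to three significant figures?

Direct runoff: 0.0, 30.0, 71.0, 121.0, 86.0, 60.0, 0.0 cfs; ΣQ_DR = 368.0 cfs.
V = ΣQ_DR · Δt = 368.0 × 3600 s = 1.325 × 10^6 ft³.
Over A = 0.333 mi², depth = V / A = 1.71 in.

d ≈ 1.71 in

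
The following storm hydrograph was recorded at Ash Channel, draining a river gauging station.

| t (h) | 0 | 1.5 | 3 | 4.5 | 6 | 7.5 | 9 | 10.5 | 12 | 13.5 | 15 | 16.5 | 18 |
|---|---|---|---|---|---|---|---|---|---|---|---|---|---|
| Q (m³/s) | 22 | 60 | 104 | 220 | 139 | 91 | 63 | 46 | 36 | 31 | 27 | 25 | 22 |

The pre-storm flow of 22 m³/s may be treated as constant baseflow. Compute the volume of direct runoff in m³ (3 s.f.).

Direct-runoff ordinates (Q − Q_b): 0.0, 38.0, 82.0, 198.0, 117.0, 69.0, 41.0, 24.0, 14.0, 9.0, 5.0, 3.0, 0.0 m³/s.
ΣQ_DR = 600.0 m³/s.
With Δt = 1.5 h = 5400 s, V = ΣQ_DR · Δt = 600.0 × 5400 = 3.24 × 10^6 m³.

V ≈ 3.24 × 10^6 m³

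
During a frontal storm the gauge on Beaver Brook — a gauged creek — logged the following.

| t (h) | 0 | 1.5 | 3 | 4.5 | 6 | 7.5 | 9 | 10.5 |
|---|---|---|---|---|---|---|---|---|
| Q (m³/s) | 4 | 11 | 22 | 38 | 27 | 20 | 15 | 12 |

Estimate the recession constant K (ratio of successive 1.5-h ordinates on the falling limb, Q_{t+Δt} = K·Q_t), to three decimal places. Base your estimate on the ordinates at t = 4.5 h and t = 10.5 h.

Using the recession-limb readings at t = 4.5 h and t = 10.5 h: Q falls from 38 to 12 m³/s over 4 intervals.
K = (Q₂/Q₁)^(1/4) = (12/38)^(1/4) = 0.750.

K ≈ 0.750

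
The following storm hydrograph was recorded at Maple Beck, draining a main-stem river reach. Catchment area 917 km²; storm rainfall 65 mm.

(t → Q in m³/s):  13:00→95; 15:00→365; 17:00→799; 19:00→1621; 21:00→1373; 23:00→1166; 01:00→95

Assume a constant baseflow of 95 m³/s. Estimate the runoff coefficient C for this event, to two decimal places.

C ≈ 0.59

ΣQ_DR = 4849 m³/s; V = ΣQ_DR·Δt = 3.491 × 10^7 m³.
Runoff depth d = V / A = 38.07 mm.
C = d / P = 38.07 / 65 = 0.59.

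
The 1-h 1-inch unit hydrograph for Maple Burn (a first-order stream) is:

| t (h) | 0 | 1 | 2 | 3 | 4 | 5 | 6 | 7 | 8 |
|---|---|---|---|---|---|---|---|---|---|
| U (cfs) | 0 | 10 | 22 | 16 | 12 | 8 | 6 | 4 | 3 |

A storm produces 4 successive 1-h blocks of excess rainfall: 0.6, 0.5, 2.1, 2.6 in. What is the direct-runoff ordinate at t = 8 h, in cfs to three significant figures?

Q ≈ 37.2 cfs

By discrete convolution, Q_j = Σ (P_i / 1 in) · U_{j−i}.
At t = 8 h (j=8): Q = (0.6/1)·3 + (0.5/1)·4 + (2.1/1)·6 + (2.6/1)·8 = 37.2 cfs.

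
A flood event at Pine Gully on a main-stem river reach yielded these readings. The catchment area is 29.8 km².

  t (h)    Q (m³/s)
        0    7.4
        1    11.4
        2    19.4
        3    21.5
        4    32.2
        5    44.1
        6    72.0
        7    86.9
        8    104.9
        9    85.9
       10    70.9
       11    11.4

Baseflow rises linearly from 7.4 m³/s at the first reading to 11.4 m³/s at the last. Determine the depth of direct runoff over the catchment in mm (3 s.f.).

Direct runoff: 0.00, 3.64, 11.27, 13.01, 23.35, 34.88, 62.42, 76.95, 94.59, 75.23, 59.86, 0.00 m³/s; ΣQ_DR = 455.2 m³/s.
V = ΣQ_DR · Δt = 455.2 × 3600 s = 1.639 × 10^6 m³.
Over A = 29.8 km², depth = V / A = 55.0 mm.

d ≈ 55.0 mm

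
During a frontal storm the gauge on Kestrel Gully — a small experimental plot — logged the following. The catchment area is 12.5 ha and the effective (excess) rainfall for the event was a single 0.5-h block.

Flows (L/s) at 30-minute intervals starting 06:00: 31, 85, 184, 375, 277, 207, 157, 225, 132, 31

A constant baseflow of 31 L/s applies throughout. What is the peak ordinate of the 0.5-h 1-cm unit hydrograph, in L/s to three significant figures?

U_p ≈ 171 L/s

Direct runoff: 0.0, 54.0, 153.0, 344.0, 246.0, 176.0, 126.0, 194.0, 101.0, 0.0 L/s; ΣQ_DR = 1394 L/s, peak = 344.0 L/s.
Runoff depth d = ΣQ_DR·Δt / A = 1394 × 1800 / (12.5 ha) = 20.07 mm.
The 1-cm UH is the DRH scaled by (10 mm)/d, so U_p = 344.0 × 10/20.07 = 171 L/s.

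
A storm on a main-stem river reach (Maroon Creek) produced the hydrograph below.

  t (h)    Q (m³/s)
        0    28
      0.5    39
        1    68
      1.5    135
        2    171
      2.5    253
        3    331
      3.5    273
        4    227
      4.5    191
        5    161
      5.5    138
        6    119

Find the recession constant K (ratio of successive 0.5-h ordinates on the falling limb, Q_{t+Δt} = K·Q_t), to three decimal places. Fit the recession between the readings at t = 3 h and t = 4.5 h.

K ≈ 0.833

Using the recession-limb readings at t = 3 h and t = 4.5 h: Q falls from 331 to 191 m³/s over 3 intervals.
K = (Q₂/Q₁)^(1/3) = (191/331)^(1/3) = 0.833.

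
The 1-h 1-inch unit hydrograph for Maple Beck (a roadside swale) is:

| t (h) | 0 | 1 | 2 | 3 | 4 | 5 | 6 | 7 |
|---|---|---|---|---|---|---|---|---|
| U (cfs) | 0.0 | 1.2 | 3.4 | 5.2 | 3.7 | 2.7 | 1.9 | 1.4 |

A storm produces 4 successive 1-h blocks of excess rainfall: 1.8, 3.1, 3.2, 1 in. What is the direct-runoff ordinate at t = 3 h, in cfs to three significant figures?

Q ≈ 23.7 cfs

By discrete convolution, Q_j = Σ (P_i / 1 in) · U_{j−i}.
At t = 3 h (j=3): Q = (1.8/1)·5.2 + (3.1/1)·3.4 + (3.2/1)·1.2 + (1/1)·0.0 = 23.7 cfs.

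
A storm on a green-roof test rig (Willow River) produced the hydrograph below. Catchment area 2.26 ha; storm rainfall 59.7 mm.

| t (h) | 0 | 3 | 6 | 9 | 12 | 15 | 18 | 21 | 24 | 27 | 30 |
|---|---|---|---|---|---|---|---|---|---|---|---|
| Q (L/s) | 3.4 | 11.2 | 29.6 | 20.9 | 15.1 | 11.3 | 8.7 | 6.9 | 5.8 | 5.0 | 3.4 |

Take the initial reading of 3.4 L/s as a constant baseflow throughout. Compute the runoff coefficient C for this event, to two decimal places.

ΣQ_DR = 83.90 L/s; V = ΣQ_DR·Δt = 9.061 × 10^5 L.
Runoff depth d = V / A = 40.09 mm.
C = d / P = 40.09 / 59.7 = 0.67.

C ≈ 0.67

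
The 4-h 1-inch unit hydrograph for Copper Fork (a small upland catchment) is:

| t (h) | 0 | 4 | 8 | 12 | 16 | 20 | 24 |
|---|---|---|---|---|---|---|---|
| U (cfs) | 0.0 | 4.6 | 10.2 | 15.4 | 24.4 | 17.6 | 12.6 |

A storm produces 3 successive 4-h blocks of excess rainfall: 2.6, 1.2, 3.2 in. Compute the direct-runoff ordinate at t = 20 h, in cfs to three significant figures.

Q ≈ 124 cfs

By discrete convolution, Q_j = Σ (P_i / 1 in) · U_{j−i}.
At t = 20 h (j=5): Q = (2.6/1)·17.6 + (1.2/1)·24.4 + (3.2/1)·15.4 = 124 cfs.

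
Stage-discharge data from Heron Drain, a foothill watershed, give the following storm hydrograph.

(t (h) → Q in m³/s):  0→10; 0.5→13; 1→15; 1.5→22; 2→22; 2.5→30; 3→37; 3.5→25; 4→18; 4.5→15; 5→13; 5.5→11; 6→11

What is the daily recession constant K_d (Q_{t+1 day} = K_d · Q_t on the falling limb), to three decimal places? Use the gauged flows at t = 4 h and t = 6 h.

Between t = 4 h and t = 6 h the flow falls from 18 to 11 m³/s over 4×0.5 h = 2 h.
Per-interval ratio K = (11/18)^(1/4) = 0.8842; K_d = K^(24/0.5) = 0.003.

K_d ≈ 0.003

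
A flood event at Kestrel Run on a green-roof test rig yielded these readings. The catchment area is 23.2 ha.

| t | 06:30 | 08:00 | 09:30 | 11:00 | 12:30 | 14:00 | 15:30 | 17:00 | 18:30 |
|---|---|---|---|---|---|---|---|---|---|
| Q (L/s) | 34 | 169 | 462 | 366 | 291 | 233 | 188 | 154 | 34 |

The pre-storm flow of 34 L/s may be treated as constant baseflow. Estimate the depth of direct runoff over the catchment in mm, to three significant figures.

d ≈ 37.8 mm

Direct runoff: 0.0, 135.0, 428.0, 332.0, 257.0, 199.0, 154.0, 120.0, 0.0 L/s; ΣQ_DR = 1625 L/s.
V = ΣQ_DR · Δt = 1625 × 5400 s = 8.775 × 10^6 L.
Over A = 23.2 ha, depth = V / A = 37.8 mm.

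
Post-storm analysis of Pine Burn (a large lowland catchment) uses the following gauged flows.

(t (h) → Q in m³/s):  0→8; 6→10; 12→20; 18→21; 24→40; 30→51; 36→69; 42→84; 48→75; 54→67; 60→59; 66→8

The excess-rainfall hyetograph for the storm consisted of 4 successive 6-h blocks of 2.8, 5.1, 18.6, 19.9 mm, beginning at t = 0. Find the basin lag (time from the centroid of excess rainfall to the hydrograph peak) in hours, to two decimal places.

Centroid of excess rainfall: t_c = Σ P_i·t̄_i / ΣP_i = 16.1897 h (block centres at 3, 9, 15, 21 h).
Hydrograph peak occurs at t = 42 h, so basin lag t_L = 42 − 16.1897 = 25.81 h.

t_L ≈ 25.81 h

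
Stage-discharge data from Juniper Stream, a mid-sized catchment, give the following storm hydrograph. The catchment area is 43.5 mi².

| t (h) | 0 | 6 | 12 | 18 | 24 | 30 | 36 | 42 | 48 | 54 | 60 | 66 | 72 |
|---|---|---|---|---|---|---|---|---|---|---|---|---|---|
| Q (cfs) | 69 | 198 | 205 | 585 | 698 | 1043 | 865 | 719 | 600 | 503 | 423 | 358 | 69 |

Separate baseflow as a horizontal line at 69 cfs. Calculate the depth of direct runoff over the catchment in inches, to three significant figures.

Direct runoff: 0.0, 129.0, 136.0, 516.0, 629.0, 974.0, 796.0, 650.0, 531.0, 434.0, 354.0, 289.0, 0.0 cfs; ΣQ_DR = 5438 cfs.
V = ΣQ_DR · Δt = 5438 × 21600 s = 1.175 × 10^8 ft³.
Over A = 43.5 mi², depth = V / A = 1.16 in.

d ≈ 1.16 in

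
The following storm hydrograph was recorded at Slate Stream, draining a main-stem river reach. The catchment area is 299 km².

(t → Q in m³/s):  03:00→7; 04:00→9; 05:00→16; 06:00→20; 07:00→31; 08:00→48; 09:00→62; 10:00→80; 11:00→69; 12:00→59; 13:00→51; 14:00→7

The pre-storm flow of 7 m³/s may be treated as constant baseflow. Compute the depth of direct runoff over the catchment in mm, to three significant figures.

d ≈ 4.52 mm

Direct runoff: 0.0, 2.0, 9.0, 13.0, 24.0, 41.0, 55.0, 73.0, 62.0, 52.0, 44.0, 0.0 m³/s; ΣQ_DR = 375.0 m³/s.
V = ΣQ_DR · Δt = 375.0 × 3600 s = 1.350 × 10^6 m³.
Over A = 299 km², depth = V / A = 4.52 mm.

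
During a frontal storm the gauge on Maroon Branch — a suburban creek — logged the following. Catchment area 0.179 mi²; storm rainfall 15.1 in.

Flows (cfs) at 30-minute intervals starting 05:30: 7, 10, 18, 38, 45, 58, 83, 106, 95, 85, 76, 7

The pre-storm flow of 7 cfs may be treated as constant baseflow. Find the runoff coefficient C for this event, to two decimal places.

ΣQ_DR = 544.0 cfs; V = ΣQ_DR·Δt = 9.792 × 10^5 ft³.
Runoff depth d = V / A = 2.355 in.
C = d / P = 2.355 / 15.1 = 0.16.

C ≈ 0.16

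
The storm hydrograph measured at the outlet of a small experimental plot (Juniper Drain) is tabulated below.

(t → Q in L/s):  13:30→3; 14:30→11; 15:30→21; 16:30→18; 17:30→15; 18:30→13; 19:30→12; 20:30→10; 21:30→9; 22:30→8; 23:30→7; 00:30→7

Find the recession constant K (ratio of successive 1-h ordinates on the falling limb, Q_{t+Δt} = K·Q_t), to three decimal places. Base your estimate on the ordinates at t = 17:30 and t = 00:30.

Using the recession-limb readings at t = 17:30 and t = 00:30: Q falls from 15 to 7 L/s over 7 intervals.
K = (Q₂/Q₁)^(1/7) = (7/15)^(1/7) = 0.897.

K ≈ 0.897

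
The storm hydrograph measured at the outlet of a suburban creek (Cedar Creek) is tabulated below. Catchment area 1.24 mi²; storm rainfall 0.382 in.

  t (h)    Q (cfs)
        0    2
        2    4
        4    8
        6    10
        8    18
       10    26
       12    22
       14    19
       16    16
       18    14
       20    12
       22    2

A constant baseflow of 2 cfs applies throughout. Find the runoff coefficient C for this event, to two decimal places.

ΣQ_DR = 129.0 cfs; V = ΣQ_DR·Δt = 9.288 × 10^5 ft³.
Runoff depth d = V / A = 0.3224 in.
C = d / P = 0.3224 / 0.382 = 0.84.

C ≈ 0.84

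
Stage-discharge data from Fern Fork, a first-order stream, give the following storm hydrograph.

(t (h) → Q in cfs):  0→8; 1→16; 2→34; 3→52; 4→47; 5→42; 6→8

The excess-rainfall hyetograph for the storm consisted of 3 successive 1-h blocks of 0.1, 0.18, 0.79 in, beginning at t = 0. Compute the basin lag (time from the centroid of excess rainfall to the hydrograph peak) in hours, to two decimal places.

Centroid of excess rainfall: t_c = Σ P_i·t̄_i / ΣP_i = 2.1449 h (block centres at 0.5, 1.5, 2.5 h).
Hydrograph peak occurs at t = 3 h, so basin lag t_L = 3 − 2.1449 = 0.86 h.

t_L ≈ 0.86 h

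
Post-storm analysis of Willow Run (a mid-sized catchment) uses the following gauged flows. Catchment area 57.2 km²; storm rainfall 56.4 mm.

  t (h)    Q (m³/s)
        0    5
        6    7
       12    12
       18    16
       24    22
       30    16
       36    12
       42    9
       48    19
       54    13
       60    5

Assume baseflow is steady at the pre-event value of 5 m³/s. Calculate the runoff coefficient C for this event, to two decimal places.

C ≈ 0.54

ΣQ_DR = 81.00 m³/s; V = ΣQ_DR·Δt = 1.750 × 10^6 m³.
Runoff depth d = V / A = 30.59 mm.
C = d / P = 30.59 / 56.4 = 0.54.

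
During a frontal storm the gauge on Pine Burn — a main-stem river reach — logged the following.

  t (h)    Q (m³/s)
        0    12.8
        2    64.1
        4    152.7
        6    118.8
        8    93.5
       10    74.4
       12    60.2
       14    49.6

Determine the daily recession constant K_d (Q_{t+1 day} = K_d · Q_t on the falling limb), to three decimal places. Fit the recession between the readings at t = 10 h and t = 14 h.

K_d ≈ 0.088

Between t = 10 h and t = 14 h the flow falls from 74.4 to 49.6 m³/s over 2×2 h = 4 h.
Per-interval ratio K = (49.6/74.4)^(1/2) = 0.8165; K_d = K^(24/2) = 0.088.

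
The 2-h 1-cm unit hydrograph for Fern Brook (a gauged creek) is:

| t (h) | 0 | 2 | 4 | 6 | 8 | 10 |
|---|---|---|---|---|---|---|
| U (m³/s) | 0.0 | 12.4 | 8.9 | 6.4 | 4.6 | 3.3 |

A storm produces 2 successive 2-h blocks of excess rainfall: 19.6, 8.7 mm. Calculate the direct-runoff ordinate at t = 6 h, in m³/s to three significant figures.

By discrete convolution, Q_j = Σ (P_i / 10 mm) · U_{j−i}.
At t = 6 h (j=3): Q = (19.6/10)·6.4 + (8.7/10)·8.9 = 20.3 m³/s.

Q ≈ 20.3 m³/s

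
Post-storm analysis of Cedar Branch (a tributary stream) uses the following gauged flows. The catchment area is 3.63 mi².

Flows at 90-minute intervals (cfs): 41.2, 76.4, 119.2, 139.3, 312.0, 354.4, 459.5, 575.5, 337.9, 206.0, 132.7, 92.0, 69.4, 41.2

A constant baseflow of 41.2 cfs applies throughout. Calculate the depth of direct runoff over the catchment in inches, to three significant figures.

d ≈ 1.52 in

Direct runoff: 0.0, 35.2, 78.0, 98.1, 270.8, 313.2, 418.3, 534.3, 296.7, 164.8, 91.5, 50.8, 28.2, 0.0 cfs; ΣQ_DR = 2380 cfs.
V = ΣQ_DR · Δt = 2380 × 5400 s = 1.285 × 10^7 ft³.
Over A = 3.63 mi², depth = V / A = 1.52 in.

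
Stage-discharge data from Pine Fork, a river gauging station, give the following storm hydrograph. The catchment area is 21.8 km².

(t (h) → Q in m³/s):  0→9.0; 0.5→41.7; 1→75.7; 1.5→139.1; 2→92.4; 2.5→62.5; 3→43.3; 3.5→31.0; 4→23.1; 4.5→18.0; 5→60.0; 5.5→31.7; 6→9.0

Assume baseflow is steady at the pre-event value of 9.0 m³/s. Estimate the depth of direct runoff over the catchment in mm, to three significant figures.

Direct runoff: 0.0, 32.7, 66.7, 130.1, 83.4, 53.5, 34.3, 22.0, 14.1, 9.0, 51.0, 22.7, 0.0 m³/s; ΣQ_DR = 519.5 m³/s.
V = ΣQ_DR · Δt = 519.5 × 1800 s = 9.351 × 10^5 m³.
Over A = 21.8 km², depth = V / A = 42.9 mm.

d ≈ 42.9 mm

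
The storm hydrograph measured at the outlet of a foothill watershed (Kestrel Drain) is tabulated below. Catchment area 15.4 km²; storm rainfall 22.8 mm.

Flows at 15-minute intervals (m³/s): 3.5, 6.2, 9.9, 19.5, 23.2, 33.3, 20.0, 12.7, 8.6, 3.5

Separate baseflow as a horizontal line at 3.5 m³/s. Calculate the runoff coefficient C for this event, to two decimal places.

C ≈ 0.27

ΣQ_DR = 105.4 m³/s; V = ΣQ_DR·Δt = 94860 m³.
Runoff depth d = V / A = 6.160 mm.
C = d / P = 6.160 / 22.8 = 0.27.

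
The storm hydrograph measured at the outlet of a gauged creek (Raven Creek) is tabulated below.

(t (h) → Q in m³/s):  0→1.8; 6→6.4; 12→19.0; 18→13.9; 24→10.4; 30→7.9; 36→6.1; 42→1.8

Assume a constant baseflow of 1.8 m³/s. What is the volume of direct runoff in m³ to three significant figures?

Direct-runoff ordinates (Q − Q_b): 0.0, 4.6, 17.2, 12.1, 8.6, 6.1, 4.3, 0.0 m³/s.
ΣQ_DR = 52.90 m³/s.
With Δt = 6 h = 21600 s, V = ΣQ_DR · Δt = 52.90 × 21600 = 1.14 × 10^6 m³.

V ≈ 1.14 × 10^6 m³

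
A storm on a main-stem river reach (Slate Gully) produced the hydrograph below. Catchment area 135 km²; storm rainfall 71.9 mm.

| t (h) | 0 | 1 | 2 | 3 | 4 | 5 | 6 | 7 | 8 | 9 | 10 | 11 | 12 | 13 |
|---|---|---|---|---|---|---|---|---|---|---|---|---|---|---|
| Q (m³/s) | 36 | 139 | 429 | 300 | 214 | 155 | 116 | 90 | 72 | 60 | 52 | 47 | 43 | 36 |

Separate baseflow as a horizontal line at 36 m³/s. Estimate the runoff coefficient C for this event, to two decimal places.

C ≈ 0.48

ΣQ_DR = 1285 m³/s; V = ΣQ_DR·Δt = 4.626 × 10^6 m³.
Runoff depth d = V / A = 34.27 mm.
C = d / P = 34.27 / 71.9 = 0.48.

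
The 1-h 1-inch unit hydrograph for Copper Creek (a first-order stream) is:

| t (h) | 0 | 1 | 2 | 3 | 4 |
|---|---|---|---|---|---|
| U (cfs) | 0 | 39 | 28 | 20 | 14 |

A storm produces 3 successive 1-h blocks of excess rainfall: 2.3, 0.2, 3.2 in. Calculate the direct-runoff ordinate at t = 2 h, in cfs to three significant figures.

By discrete convolution, Q_j = Σ (P_i / 1 in) · U_{j−i}.
At t = 2 h (j=2): Q = (2.3/1)·28 + (0.2/1)·39 + (3.2/1)·0 = 72.2 cfs.

Q ≈ 72.2 cfs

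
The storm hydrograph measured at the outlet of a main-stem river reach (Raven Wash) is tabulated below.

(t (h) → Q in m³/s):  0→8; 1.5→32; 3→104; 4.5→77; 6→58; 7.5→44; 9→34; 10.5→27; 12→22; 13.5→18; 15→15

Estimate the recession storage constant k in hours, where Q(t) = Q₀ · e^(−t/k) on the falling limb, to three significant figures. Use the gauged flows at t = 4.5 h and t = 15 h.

On the falling limb, Q drops from 77 to 15 m³/s between t = 4.5 h and t = 15 h (Δt = 10.5 h).
k = −Δt / ln(Q₂/Q₁) = −10.5 / ln(15/77) = 6.42 h.

k ≈ 6.42 h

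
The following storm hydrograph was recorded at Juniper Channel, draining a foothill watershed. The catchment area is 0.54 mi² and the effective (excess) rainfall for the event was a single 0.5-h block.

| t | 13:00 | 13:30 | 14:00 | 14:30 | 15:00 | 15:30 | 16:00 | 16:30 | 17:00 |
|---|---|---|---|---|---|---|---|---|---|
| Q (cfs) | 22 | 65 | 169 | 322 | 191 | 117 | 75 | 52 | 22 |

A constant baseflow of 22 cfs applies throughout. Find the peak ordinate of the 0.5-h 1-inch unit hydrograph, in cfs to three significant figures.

Direct runoff: 0.0, 43.0, 147.0, 300.0, 169.0, 95.0, 53.0, 30.0, 0.0 cfs; ΣQ_DR = 837.0 cfs, peak = 300.0 cfs.
Runoff depth d = ΣQ_DR·Δt / A = 837.0 × 1800 / (0.54 mi²) = 1.201 in.
The 1-inch UH is the DRH scaled by (1 in)/d, so U_p = 300.0 × 1/1.201 = 250 cfs.

U_p ≈ 250 cfs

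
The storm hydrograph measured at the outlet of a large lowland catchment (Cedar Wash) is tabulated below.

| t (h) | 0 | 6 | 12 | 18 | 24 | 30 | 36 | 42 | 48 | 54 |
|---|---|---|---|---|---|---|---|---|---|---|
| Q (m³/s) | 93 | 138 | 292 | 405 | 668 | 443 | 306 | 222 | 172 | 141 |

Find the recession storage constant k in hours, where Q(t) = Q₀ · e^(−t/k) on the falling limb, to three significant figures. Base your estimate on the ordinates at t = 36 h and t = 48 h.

On the falling limb, Q drops from 306 to 172 m³/s between t = 36 h and t = 48 h (Δt = 12 h).
k = −Δt / ln(Q₂/Q₁) = −12 / ln(172/306) = 20.8 h.

k ≈ 20.8 h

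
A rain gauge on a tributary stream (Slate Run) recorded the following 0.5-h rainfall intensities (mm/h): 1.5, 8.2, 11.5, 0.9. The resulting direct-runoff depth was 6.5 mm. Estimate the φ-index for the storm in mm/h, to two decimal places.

φ ≈ 3.35 mm/h

Only the 2 blocks with intensity above φ contribute runoff: 8.2, 11.5 mm/h.
Σ(I−φ)·Δt = d  ⇒  (8.2+11.5 − 2φ)·0.5 = 6.5
φ = (19.70 − 6.5/0.5) / 2 = 3.35 mm/h.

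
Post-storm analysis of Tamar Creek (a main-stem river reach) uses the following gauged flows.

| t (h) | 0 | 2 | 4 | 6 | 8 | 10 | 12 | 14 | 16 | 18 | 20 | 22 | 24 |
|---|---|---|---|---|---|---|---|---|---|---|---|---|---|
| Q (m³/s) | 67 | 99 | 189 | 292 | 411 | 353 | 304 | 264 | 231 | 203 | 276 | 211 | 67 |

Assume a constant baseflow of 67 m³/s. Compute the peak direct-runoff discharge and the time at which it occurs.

Subtracting baseflow gives direct-runoff ordinates: 0.0, 32.0, 122.0, 225.0, 344.0, 286.0, 237.0, 197.0, 164.0, 136.0, 209.0, 144.0, 0.0 m³/s.
The maximum is 344.0 m³/s, occurring at the reading for t = 8 h.

Q_p = 344.0 m³/s at t = 8 h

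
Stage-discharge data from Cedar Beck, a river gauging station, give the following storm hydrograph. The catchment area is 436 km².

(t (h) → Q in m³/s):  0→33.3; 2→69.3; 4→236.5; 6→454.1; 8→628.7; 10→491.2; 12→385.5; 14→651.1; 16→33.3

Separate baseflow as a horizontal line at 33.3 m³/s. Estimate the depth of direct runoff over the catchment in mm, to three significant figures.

d ≈ 44.3 mm

Direct runoff: 0.0, 36.0, 203.2, 420.8, 595.4, 457.9, 352.2, 617.8, 0.0 m³/s; ΣQ_DR = 2683 m³/s.
V = ΣQ_DR · Δt = 2683 × 7200 s = 1.932 × 10^7 m³.
Over A = 436 km², depth = V / A = 44.3 mm.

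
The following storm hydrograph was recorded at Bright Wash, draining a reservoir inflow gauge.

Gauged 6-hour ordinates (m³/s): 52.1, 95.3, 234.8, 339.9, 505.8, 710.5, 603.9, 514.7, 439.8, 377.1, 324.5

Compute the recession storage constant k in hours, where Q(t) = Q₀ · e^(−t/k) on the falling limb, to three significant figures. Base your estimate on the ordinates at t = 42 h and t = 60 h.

On the falling limb, Q drops from 514.7 to 324.5 m³/s between t = 42 h and t = 60 h (Δt = 18 h).
k = −Δt / ln(Q₂/Q₁) = −18 / ln(324.5/514.7) = 39.0 h.

k ≈ 39.0 h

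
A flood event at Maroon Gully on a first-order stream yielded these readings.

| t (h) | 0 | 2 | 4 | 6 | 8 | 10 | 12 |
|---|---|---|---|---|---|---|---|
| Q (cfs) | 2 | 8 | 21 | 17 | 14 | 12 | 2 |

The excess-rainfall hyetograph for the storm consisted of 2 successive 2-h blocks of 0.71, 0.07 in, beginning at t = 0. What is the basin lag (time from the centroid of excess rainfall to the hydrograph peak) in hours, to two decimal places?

Centroid of excess rainfall: t_c = Σ P_i·t̄_i / ΣP_i = 1.1795 h (block centres at 1, 3 h).
Hydrograph peak occurs at t = 4 h, so basin lag t_L = 4 − 1.1795 = 2.82 h.

t_L ≈ 2.82 h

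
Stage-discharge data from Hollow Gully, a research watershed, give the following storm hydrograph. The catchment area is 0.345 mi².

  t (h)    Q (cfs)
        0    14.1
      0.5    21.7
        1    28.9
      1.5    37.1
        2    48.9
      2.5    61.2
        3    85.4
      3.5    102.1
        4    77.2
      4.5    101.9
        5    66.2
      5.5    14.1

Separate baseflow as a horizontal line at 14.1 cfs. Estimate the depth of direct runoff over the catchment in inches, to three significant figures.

d ≈ 1.10 in

Direct runoff: 0.0, 7.6, 14.8, 23.0, 34.8, 47.1, 71.3, 88.0, 63.1, 87.8, 52.1, 0.0 cfs; ΣQ_DR = 489.6 cfs.
V = ΣQ_DR · Δt = 489.6 × 1800 s = 8.813 × 10^5 ft³.
Over A = 0.345 mi², depth = V / A = 1.10 in.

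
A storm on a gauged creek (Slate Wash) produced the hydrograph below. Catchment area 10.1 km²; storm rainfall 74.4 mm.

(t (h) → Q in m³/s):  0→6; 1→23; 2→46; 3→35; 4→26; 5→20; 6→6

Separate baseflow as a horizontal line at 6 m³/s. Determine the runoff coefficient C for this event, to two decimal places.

ΣQ_DR = 120.0 m³/s; V = ΣQ_DR·Δt = 4.320 × 10^5 m³.
Runoff depth d = V / A = 42.77 mm.
C = d / P = 42.77 / 74.4 = 0.57.

C ≈ 0.57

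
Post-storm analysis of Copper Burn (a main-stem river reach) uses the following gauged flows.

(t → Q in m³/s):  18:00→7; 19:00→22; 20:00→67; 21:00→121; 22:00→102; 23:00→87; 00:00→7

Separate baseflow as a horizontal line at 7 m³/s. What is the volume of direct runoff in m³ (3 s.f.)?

V ≈ 1.31 × 10^6 m³

Direct-runoff ordinates (Q − Q_b): 0.0, 15.0, 60.0, 114.0, 95.0, 80.0, 0.0 m³/s.
ΣQ_DR = 364.0 m³/s.
With Δt = 1 h = 3600 s, V = ΣQ_DR · Δt = 364.0 × 3600 = 1.31 × 10^6 m³.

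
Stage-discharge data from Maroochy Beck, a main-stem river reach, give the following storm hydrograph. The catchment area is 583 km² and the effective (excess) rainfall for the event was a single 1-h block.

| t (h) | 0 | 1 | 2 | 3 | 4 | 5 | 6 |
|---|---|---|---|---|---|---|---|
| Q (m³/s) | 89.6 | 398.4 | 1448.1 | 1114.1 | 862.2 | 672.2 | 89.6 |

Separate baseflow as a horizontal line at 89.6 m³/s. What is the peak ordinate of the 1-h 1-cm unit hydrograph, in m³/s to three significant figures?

Direct runoff: 0.0, 308.8, 1358.5, 1024.5, 772.6, 582.6, 0.0 m³/s; ΣQ_DR = 4047 m³/s, peak = 1358.5 m³/s.
Runoff depth d = ΣQ_DR·Δt / A = 4047 × 3600 / (583 km²) = 24.99 mm.
The 1-cm UH is the DRH scaled by (10 mm)/d, so U_p = 1358.5 × 10/24.99 = 544 m³/s.

U_p ≈ 544 m³/s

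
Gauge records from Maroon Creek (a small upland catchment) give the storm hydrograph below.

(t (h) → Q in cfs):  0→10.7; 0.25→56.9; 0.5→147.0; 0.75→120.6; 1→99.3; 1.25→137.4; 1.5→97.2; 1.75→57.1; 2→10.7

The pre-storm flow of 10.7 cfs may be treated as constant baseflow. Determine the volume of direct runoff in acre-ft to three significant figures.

V ≈ 13.2 acre-ft

Direct-runoff ordinates (Q − Q_b): 0.0, 46.2, 136.3, 109.9, 88.6, 126.7, 86.5, 46.4, 0.0 cfs.
ΣQ_DR = 640.6 cfs.
With Δt = 0.25 h = 900 s, V = ΣQ_DR · Δt = 640.6 × 900 = 5.77 × 10^5 ft³ = 13.2 acre-ft.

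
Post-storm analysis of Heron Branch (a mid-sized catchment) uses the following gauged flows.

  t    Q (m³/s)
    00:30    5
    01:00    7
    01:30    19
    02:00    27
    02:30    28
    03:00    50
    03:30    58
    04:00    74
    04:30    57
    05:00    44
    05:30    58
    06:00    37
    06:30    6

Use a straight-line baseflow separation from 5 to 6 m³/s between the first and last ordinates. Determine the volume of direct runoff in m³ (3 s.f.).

Direct-runoff ordinates (Q − Q_b): 0.00, 1.92, 13.83, 21.75, 22.67, 44.58, 52.50, 68.42, 51.33, 38.25, 52.17, 31.08, 0.00 m³/s.
ΣQ_DR = 398.5 m³/s.
With Δt = 0.5 h = 1800 s, V = ΣQ_DR · Δt = 398.5 × 1800 = 7.17 × 10^5 m³.

V ≈ 7.17 × 10^5 m³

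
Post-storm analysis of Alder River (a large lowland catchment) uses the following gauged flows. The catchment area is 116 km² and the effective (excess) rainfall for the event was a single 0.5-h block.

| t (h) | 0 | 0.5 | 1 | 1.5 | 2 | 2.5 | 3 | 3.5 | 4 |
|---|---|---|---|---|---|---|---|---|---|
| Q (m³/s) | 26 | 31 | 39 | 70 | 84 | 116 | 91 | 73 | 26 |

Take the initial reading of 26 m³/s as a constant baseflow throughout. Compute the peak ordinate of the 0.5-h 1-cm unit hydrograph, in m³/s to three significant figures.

U_p ≈ 180 m³/s

Direct runoff: 0.0, 5.0, 13.0, 44.0, 58.0, 90.0, 65.0, 47.0, 0.0 m³/s; ΣQ_DR = 322.0 m³/s, peak = 90.0 m³/s.
Runoff depth d = ΣQ_DR·Δt / A = 322.0 × 1800 / (116 km²) = 4.997 mm.
The 1-cm UH is the DRH scaled by (10 mm)/d, so U_p = 90.0 × 10/4.997 = 180 m³/s.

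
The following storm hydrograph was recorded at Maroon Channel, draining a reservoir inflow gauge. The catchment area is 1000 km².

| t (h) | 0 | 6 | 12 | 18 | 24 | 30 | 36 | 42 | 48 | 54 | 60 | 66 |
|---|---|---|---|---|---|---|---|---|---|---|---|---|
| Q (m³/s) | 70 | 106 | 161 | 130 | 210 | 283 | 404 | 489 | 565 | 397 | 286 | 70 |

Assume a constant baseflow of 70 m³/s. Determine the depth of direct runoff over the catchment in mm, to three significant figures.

d ≈ 50.3 mm

Direct runoff: 0.0, 36.0, 91.0, 60.0, 140.0, 213.0, 334.0, 419.0, 495.0, 327.0, 216.0, 0.0 m³/s; ΣQ_DR = 2331 m³/s.
V = ΣQ_DR · Δt = 2331 × 21600 s = 5.035 × 10^7 m³.
Over A = 1000 km², depth = V / A = 50.3 mm.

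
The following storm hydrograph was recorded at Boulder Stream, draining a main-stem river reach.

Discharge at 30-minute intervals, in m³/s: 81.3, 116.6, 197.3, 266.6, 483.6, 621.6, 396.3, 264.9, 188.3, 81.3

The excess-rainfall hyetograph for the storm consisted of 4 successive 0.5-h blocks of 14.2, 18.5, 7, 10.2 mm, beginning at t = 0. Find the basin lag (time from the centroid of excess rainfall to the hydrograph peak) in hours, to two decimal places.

Centroid of excess rainfall: t_c = Σ P_i·t̄_i / ΣP_i = 0.8823 h (block centres at 0.25, 0.75, 1.25, 1.75 h).
Hydrograph peak occurs at t = 2.5 h, so basin lag t_L = 2.5 − 0.8823 = 1.62 h.

t_L ≈ 1.62 h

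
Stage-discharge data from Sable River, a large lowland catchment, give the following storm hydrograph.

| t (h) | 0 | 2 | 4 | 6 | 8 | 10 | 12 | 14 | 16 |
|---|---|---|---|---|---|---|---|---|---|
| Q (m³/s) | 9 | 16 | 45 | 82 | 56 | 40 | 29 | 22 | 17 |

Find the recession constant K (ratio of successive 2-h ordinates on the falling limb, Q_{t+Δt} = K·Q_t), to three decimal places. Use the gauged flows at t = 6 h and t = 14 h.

Using the recession-limb readings at t = 6 h and t = 14 h: Q falls from 82 to 22 m³/s over 4 intervals.
K = (Q₂/Q₁)^(1/4) = (22/82)^(1/4) = 0.720.

K ≈ 0.720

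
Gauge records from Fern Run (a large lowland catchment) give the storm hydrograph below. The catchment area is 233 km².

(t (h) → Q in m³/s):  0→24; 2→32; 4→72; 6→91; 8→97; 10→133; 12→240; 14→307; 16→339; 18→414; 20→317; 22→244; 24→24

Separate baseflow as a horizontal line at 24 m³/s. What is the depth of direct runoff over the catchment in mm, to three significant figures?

d ≈ 62.5 mm

Direct runoff: 0.0, 8.0, 48.0, 67.0, 73.0, 109.0, 216.0, 283.0, 315.0, 390.0, 293.0, 220.0, 0.0 m³/s; ΣQ_DR = 2022 m³/s.
V = ΣQ_DR · Δt = 2022 × 7200 s = 1.456 × 10^7 m³.
Over A = 233 km², depth = V / A = 62.5 mm.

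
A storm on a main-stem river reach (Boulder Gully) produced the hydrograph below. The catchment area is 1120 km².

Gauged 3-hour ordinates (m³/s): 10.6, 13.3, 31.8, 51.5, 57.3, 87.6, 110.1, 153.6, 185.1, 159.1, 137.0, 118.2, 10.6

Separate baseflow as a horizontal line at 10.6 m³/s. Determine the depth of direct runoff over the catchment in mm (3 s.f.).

Direct runoff: 0.0, 2.7, 21.2, 40.9, 46.7, 77.0, 99.5, 143.0, 174.5, 148.5, 126.4, 107.6, 0.0 m³/s; ΣQ_DR = 988.0 m³/s.
V = ΣQ_DR · Δt = 988.0 × 10800 s = 1.067 × 10^7 m³.
Over A = 1120 km², depth = V / A = 9.53 mm.

d ≈ 9.53 mm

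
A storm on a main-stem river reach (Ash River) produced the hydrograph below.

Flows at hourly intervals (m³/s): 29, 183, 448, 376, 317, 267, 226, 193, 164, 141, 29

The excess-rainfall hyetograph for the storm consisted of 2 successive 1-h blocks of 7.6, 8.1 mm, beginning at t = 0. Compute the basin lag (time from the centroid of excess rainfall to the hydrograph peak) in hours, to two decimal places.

Centroid of excess rainfall: t_c = Σ P_i·t̄_i / ΣP_i = 1.0159 h (block centres at 0.5, 1.5 h).
Hydrograph peak occurs at t = 2 h, so basin lag t_L = 2 − 1.0159 = 0.98 h.

t_L ≈ 0.98 h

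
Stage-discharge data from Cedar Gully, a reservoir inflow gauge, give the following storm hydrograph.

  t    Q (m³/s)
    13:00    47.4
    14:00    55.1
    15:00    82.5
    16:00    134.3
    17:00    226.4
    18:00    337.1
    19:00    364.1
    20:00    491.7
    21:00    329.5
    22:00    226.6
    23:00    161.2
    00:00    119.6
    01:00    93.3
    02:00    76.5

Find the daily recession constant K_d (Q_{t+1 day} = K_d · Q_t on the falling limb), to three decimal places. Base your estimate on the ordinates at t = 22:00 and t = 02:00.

Between t = 22:00 and t = 02:00 the flow falls from 226.6 to 76.5 m³/s over 4×1 h = 4 h.
Per-interval ratio K = (76.5/226.6)^(1/4) = 0.7623; K_d = K^(24/1) = 0.001.

K_d ≈ 0.001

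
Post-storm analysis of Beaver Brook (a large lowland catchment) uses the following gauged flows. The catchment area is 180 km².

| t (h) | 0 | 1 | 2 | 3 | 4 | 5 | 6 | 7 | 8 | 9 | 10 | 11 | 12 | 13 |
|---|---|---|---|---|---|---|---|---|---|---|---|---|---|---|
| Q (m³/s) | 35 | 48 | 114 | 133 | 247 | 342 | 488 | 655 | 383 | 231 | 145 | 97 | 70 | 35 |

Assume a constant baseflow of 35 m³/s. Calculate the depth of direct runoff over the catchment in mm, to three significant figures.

Direct runoff: 0.0, 13.0, 79.0, 98.0, 212.0, 307.0, 453.0, 620.0, 348.0, 196.0, 110.0, 62.0, 35.0, 0.0 m³/s; ΣQ_DR = 2533 m³/s.
V = ΣQ_DR · Δt = 2533 × 3600 s = 9.119 × 10^6 m³.
Over A = 180 km², depth = V / A = 50.7 mm.

d ≈ 50.7 mm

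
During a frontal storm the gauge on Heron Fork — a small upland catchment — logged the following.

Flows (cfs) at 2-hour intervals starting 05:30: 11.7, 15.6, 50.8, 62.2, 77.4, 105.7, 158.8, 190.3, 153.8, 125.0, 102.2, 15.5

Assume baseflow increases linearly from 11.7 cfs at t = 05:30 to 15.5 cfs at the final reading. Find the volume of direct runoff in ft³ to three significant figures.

V ≈ 6.52 × 10^6 ft³

Direct-runoff ordinates (Q − Q_b): 0.00, 3.55, 38.41, 49.46, 64.32, 92.27, 145.03, 176.18, 139.34, 110.19, 87.05, 0.00 cfs.
ΣQ_DR = 905.8 cfs.
With Δt = 2 h = 7200 s, V = ΣQ_DR · Δt = 905.8 × 7200 = 6.52 × 10^6 ft³.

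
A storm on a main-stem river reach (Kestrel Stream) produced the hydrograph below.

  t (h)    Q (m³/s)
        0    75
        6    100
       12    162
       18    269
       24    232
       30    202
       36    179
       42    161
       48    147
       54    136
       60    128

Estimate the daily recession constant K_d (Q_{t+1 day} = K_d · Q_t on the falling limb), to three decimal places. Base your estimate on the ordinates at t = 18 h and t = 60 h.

Between t = 18 h and t = 60 h the flow falls from 269 to 128 m³/s over 7×6 h = 42 h.
Per-interval ratio K = (128/269)^(1/7) = 0.8993; K_d = K^(24/6) = 0.654.

K_d ≈ 0.654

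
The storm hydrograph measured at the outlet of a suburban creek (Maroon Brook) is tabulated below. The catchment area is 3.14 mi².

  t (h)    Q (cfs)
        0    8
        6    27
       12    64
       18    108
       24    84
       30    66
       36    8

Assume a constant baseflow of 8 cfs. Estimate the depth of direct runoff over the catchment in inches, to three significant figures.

Direct runoff: 0.0, 19.0, 56.0, 100.0, 76.0, 58.0, 0.0 cfs; ΣQ_DR = 309.0 cfs.
V = ΣQ_DR · Δt = 309.0 × 21600 s = 6.674 × 10^6 ft³.
Over A = 3.14 mi², depth = V / A = 0.915 in.

d ≈ 0.915 in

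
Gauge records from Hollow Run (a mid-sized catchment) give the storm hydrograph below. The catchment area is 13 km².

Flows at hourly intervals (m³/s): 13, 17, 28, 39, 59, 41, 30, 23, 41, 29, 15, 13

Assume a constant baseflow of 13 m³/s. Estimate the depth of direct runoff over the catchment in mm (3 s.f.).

Direct runoff: 0.0, 4.0, 15.0, 26.0, 46.0, 28.0, 17.0, 10.0, 28.0, 16.0, 2.0, 0.0 m³/s; ΣQ_DR = 192.0 m³/s.
V = ΣQ_DR · Δt = 192.0 × 3600 s = 6.912 × 10^5 m³.
Over A = 13 km², depth = V / A = 53.2 mm.

d ≈ 53.2 mm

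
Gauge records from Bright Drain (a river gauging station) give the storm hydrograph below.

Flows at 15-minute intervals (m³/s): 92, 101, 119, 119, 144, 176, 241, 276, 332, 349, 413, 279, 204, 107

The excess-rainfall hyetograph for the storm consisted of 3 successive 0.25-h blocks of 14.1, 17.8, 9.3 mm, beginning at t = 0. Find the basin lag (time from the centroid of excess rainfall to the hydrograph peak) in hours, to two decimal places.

t_L ≈ 2.15 h

Centroid of excess rainfall: t_c = Σ P_i·t̄_i / ΣP_i = 0.3459 h (block centres at 0.125, 0.375, 0.625 h).
Hydrograph peak occurs at t = 2.5 h, so basin lag t_L = 2.5 − 0.3459 = 2.15 h.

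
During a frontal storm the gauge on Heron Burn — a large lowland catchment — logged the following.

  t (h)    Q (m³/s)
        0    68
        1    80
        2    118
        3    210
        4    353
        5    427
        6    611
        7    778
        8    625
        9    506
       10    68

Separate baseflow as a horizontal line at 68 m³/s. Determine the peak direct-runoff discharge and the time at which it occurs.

Subtracting baseflow gives direct-runoff ordinates: 0.0, 12.0, 50.0, 142.0, 285.0, 359.0, 543.0, 710.0, 557.0, 438.0, 0.0 m³/s.
The maximum is 710.0 m³/s, occurring at the reading for t = 7 h.

Q_p = 710.0 m³/s at t = 7 h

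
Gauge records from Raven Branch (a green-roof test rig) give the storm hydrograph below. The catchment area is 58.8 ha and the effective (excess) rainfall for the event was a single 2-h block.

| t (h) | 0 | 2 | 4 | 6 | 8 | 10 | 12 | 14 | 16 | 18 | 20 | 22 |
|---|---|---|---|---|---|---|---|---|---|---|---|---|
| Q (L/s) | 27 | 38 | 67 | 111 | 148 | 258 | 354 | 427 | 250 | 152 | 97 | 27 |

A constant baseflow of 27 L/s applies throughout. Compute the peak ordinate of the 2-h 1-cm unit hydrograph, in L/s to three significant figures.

U_p ≈ 200 L/s

Direct runoff: 0.0, 11.0, 40.0, 84.0, 121.0, 231.0, 327.0, 400.0, 223.0, 125.0, 70.0, 0.0 L/s; ΣQ_DR = 1632 L/s, peak = 400.0 L/s.
Runoff depth d = ΣQ_DR·Δt / A = 1632 × 7200 / (58.8 ha) = 19.98 mm.
The 1-cm UH is the DRH scaled by (10 mm)/d, so U_p = 400.0 × 10/19.98 = 200 L/s.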